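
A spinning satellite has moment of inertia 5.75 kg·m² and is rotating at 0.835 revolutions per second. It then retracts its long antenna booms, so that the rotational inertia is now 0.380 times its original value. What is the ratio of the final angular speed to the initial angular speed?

ω₂/ω₁ ≈ 2.63

No external torque acts about the spin axis, so angular momentum is conserved.
I₂ = 0.380 × 5.75 = 2.185 kg·m².
ω₂/ω₁ = I₁/I₂ = 5.750 / 2.185 = 2.632.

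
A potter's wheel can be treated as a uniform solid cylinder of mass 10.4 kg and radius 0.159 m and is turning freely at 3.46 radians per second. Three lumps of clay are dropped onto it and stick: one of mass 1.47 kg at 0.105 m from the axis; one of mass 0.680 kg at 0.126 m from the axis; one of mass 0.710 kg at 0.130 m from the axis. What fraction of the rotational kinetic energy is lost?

fraction ≈ 0.229

The added mass arrives with no angular momentum about the axis, and any external torque about the axis is negligible, so the system's angular momentum is conserved.
I_p = ½(10.4)(0.159)² = 0.1315 kg·m².
Added inertia Σmr² = (1.47)(0.105)² + (0.680)(0.126)² + (0.710)(0.130)² = 0.03900 kg·m²; I_f = 0.1315 + 0.03900 = 0.1705 kg·m².
ω_f = I_p ω_i / I_f = (0.1315)(3.46) / 0.1705 = 2.668 rad/s.
KE_i = ½(0.1315)(3.460 rad/s)² = 0.7869 J; KE_f = ½(0.1705)(2.668)² = 0.6069 J.
Fraction lost = 0.2288.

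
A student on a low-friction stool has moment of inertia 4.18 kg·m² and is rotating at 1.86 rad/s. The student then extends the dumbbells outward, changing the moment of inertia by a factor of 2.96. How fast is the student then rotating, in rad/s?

ω₂ ≈ 0.628 rad/s

No external torque acts about the spin axis, so angular momentum is conserved.
I₂ = 2.96 × 4.18 = 12.37 kg·m².
ω₂ = I₁ω₁ / I₂ = (4.180)(1.86 rad/s) / (12.37) = 0.6284 rad/s.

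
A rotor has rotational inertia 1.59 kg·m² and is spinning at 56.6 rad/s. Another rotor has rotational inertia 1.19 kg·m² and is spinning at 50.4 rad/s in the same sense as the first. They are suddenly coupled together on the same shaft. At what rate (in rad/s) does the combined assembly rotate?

The coupling torques are internal; angular momentum about the shared axis is conserved.
Taking A's sense as positive: L = (1.590)(56.6) + (1.190)(50.4) = 150.0 kg·m²·rad/s.
Combined I = 1.590 + 1.190 = 2.780 kg·m².
ω_f = L / I = 150.0 / 2.780 = 53.95 rad/s.

|ω_f| ≈ 53.9 rad/s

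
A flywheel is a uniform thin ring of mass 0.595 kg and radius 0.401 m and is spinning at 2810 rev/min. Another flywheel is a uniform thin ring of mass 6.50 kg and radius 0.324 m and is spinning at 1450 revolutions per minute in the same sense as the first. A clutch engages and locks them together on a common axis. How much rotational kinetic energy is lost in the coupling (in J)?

ΔKE lost ≈ 851 J

No external torque acts about the common axis, so total angular momentum is conserved.
Moments of inertia: I_A = (0.595)(0.401)² = 0.09568 kg·m²; I_B = (6.50)(0.324)² = 0.6823 kg·m².
Taking A's sense as positive: L = (0.09568)(2810) + (0.6823)(1450) = 1258 kg·m²·rpm.
Combined I = 0.09568 + 0.6823 = 0.7780 kg·m².
ω_f = L / I = 1258 / 0.7780 = 1617 rpm.
KE_i = ½ΣIω² = 12010 J; KE_f = ½(0.7780)(169.4)² = 11160 J.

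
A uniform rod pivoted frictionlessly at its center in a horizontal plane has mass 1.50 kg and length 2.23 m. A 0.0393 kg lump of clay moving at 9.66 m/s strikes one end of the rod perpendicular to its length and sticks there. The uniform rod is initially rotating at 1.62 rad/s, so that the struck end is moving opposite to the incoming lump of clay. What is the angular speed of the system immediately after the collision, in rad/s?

About the pivot the impulsive forces during the collision are internal, so angular momentum about that axis is conserved.
I_p = (1/12)(1.50)(2.23)² = 0.6216 kg·m². Taking the sense of the lump of clay's angular momentum as positive, L_{lump} = m v R = (0.0393)(9.66)(2.23/2) = 0.4233 kg·m²/s.
L_i = −I_p ω_p + m v R = −(0.6216)(1.62) + 0.4233 = -0.5837 kg·m²/s.
After sticking, I_f = I_p + m R² = 0.6216 + (0.0393)(2.23/2)² = 0.6705 kg·m².
ω_f = L_i / I_f = -0.5837 / 0.6705 = -0.8706 rad/s.

|ω_f| ≈ 0.871 rad/s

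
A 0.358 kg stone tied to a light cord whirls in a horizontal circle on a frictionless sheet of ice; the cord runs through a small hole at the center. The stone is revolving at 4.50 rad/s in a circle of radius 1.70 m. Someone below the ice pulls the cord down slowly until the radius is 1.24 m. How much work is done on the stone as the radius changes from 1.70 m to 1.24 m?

No torque about the axis ⇒ m r₁² ω₁ = m r₂² ω₂.
ω₂ = ω₁ (r₁/r₂)² = (4.50)(1.70/1.24)² = 8.458 rad/s.
W = ΔKE = ½m(v₂² − v₁²) = 9.214 J.

W ≈ 9.21 J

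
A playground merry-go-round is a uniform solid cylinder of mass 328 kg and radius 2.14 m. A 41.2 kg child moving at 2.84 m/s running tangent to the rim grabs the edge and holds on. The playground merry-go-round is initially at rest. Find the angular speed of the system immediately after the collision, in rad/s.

About the axle the impulsive forces during the collision are internal, so angular momentum about that axis is conserved.
I_p = ½(328)(2.14)² = 751.1 kg·m². Taking the sense of the child's angular momentum as positive, L_{child} = m v R = (41.2)(2.84)(2.14) = 250.4 kg·m²/s.
L_i = 0 + 250.4 = 250.4 kg·m²/s.
After sticking, I_f = I_p + m R² = 751.1 + (41.2)(2.14)² = 939.7 kg·m².
ω_f = L_i / I_f = 250.4 / 939.7 = 0.2665 rad/s.

|ω_f| ≈ 0.266 rad/s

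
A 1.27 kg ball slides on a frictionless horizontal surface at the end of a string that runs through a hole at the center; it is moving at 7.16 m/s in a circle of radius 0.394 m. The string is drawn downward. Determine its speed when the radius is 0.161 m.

The only horizontal force on the mass is along the cord (radial), so it exerts no torque about the hole and angular momentum m v r is conserved.
v₂ = v₁ r₁ / r₂ = (7.16)(0.394) / (0.161) = 17.52 m/s.

v₂ ≈ 17.5 m/s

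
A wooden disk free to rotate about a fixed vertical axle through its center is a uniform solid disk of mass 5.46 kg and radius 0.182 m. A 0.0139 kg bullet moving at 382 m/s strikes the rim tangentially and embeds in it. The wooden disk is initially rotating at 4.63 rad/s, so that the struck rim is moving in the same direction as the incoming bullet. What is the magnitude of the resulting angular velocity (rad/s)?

About the axle the impulsive forces during the collision are internal, so angular momentum about that axis is conserved.
I_p = ½(5.46)(0.182)² = 0.09043 kg·m². Taking the sense of the bullet's angular momentum as positive, L_{bullet} = m v R = (0.0139)(382)(0.182) = 0.9664 kg·m²/s.
L_i = +I_p ω_p + m v R = +(0.09043)(4.63) + 0.9664 = 1.385 kg·m²/s.
After sticking, I_f = I_p + m R² = 0.09043 + (0.0139)(0.182)² = 0.09089 kg·m².
ω_f = L_i / I_f = 1.385 / 0.09089 = 15.24 rad/s.

|ω_f| ≈ 15.2 rad/s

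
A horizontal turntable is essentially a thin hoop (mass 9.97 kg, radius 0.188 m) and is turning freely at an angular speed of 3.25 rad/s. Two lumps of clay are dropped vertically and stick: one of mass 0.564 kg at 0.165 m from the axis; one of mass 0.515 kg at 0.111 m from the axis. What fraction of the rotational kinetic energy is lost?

The added mass arrives with no angular momentum about the axis, and any external torque about the axis is negligible, so the system's angular momentum is conserved.
I_p = (9.97)(0.188)² = 0.3524 kg·m².
Added inertia Σmr² = (0.564)(0.165)² + (0.515)(0.111)² = 0.02170 kg·m²; I_f = 0.3524 + 0.02170 = 0.3741 kg·m².
ω_f = I_p ω_i / I_f = (0.3524)(3.25) / 0.3741 = 3.061 rad/s.
KE_i = ½(0.3524)(3.250 rad/s)² = 1.861 J; KE_f = ½(0.3741)(3.061)² = 1.753 J.
Fraction lost = 0.05801.

fraction ≈ 0.0580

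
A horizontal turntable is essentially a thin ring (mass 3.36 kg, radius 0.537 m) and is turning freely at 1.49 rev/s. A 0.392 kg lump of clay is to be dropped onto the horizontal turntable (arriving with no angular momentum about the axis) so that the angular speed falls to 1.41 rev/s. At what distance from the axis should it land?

r ≈ 0.374 m

No external torque acts about the axis; L_before = L_after.
I_p = (3.36)(0.537)² = 0.9689 kg·m².
I_p ω_i = (I_p + m r²) ω_f ⇒ m r² = I_p(ω_i/ω_f − 1) = 0.9689(1.49/1.41 − 1) = 0.05497 kg·m².
r = √(0.05497/0.392) = 0.3745 m.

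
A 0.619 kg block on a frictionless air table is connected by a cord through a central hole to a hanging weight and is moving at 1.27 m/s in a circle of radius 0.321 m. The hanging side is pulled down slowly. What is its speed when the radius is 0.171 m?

v₂ ≈ 2.38 m/s

Central (radial) force ⇒ zero torque about the center ⇒ m v r is constant.
v₂ = v₁ r₁ / r₂ = (1.27)(0.321) / (0.171) = 2.384 m/s.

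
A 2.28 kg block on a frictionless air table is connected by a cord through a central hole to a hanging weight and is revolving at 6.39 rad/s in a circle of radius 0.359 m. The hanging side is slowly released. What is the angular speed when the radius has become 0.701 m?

ω₂ ≈ 1.68 rad/s

No torque about the axis ⇒ m r₁² ω₁ = m r₂² ω₂.
ω₂ = ω₁ (r₁/r₂)² = (6.39)(0.359/0.701)² = 1.676 rad/s.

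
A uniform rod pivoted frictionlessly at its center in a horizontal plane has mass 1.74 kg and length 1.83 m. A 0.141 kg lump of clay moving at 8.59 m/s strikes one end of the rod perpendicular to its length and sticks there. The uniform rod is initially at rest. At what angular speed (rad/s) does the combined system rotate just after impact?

About the pivot the impulsive forces during the collision are internal, so angular momentum about that axis is conserved.
I_p = (1/12)(1.74)(1.83)² = 0.4856 kg·m². Taking the sense of the lump of clay's angular momentum as positive, L_{lump} = m v R = (0.141)(8.59)(1.83/2) = 1.108 kg·m²/s.
L_i = 0 + 1.108 = 1.108 kg·m²/s.
After sticking, I_f = I_p + m R² = 0.4856 + (0.141)(1.83/2)² = 0.6036 kg·m².
ω_f = L_i / I_f = 1.108 / 0.6036 = 1.836 rad/s.

|ω_f| ≈ 1.84 rad/s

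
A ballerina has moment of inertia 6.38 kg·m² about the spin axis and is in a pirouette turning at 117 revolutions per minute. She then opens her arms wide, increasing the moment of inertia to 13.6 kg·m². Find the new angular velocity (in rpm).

ω₂ ≈ 54.9 rpm

With no external torque about the axis, L is conserved: I₁ω₁ = I₂ω₂.
ω₂ = I₁ω₁ / I₂ = (6.380)(117 rpm) / (13.60) = 54.89 rpm.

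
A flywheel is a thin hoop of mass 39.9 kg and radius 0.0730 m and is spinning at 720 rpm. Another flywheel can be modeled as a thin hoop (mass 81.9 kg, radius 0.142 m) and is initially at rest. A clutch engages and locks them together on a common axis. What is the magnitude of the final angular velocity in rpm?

The coupling torques are internal; angular momentum about the shared axis is conserved.
Moments of inertia: I_A = (39.9)(0.0730)² = 0.2126 kg·m²; I_B = (81.9)(0.142)² = 1.651 kg·m².
Taking A's sense as positive: L = (0.2126)(720) = 153.1 kg·m²·rpm.
Combined I = 0.2126 + 1.651 = 1.864 kg·m².
ω_f = L / I = 153.1 / 1.864 = 82.13 rpm.

|ω_f| ≈ 82.1 rpm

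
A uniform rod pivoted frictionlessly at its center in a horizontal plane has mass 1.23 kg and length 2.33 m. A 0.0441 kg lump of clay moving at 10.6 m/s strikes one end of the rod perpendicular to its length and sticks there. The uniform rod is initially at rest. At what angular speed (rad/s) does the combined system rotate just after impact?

About the pivot the impulsive forces during the collision are internal, so angular momentum about that axis is conserved.
I_p = (1/12)(1.23)(2.33)² = 0.5565 kg·m². Taking the sense of the lump of clay's angular momentum as positive, L_{lump} = m v R = (0.0441)(10.6)(2.33/2) = 0.5446 kg·m²/s.
L_i = 0 + 0.5446 = 0.5446 kg·m²/s.
After sticking, I_f = I_p + m R² = 0.5565 + (0.0441)(2.33/2)² = 0.6163 kg·m².
ω_f = L_i / I_f = 0.5446 / 0.6163 = 0.8836 rad/s.

|ω_f| ≈ 0.884 rad/s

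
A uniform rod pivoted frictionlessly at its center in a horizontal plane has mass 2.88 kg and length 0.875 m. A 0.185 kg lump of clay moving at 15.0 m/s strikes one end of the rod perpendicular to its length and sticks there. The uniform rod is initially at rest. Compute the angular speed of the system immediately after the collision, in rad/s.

The axle reaction passes through the pivot and exerts no torque about it; angular momentum about the pivot is conserved through the impact.
I_p = (1/12)(2.88)(0.875)² = 0.1837 kg·m². Taking the sense of the lump of clay's angular momentum as positive, L_{lump} = m v R = (0.185)(15.0)(0.875/2) = 1.214 kg·m²/s.
L_i = 0 + 1.214 = 1.214 kg·m²/s.
After sticking, I_f = I_p + m R² = 0.1837 + (0.185)(0.875/2)² = 0.2192 kg·m².
ω_f = L_i / I_f = 1.214 / 0.2192 = 5.540 rad/s.

|ω_f| ≈ 5.54 rad/s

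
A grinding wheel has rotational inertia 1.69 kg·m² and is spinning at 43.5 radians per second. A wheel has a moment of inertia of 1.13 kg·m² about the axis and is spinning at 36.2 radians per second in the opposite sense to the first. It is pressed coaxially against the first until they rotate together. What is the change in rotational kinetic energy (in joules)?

No external torque acts about the common axis, so total angular momentum is conserved.
Taking A's sense as positive: L = (1.690)(43.5) − (1.130)(36.2) = 32.61 kg·m²·rad/s.
Combined I = 1.690 + 1.130 = 2.820 kg·m².
ω_f = L / I = 32.61 / 2.820 = 11.56 rad/s.
KE_i = ½ΣIω² = 2339 J; KE_f = ½(2.820)(11.56)² = 188.5 J.

ΔKE ≈ -2150 J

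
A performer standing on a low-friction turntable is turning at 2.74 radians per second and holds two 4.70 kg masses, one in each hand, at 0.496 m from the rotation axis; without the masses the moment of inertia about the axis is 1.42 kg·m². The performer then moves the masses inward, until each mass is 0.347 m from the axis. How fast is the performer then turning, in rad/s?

With no external torque about the axis, L is conserved: I₁ω₁ = I₂ω₂.
I₁ = 1.42 + 2(4.70)(0.496)² = 3.733 kg·m²; I₂ = 1.42 + 2(4.70)(0.347)² = 2.552 kg·m².
ω₂ = I₁ω₁ / I₂ = (3.733)(2.74 rad/s) / (2.552) = 4.008 rad/s.

ω₂ ≈ 4.01 rad/s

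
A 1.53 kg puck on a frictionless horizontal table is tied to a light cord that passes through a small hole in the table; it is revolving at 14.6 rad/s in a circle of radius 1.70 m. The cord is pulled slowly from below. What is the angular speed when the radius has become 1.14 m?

ω₂ ≈ 32.5 rad/s

The constraining force is radial, so m r² ω about the center is conserved.
ω₂ = ω₁ (r₁/r₂)² = (14.6)(1.70/1.14)² = 32.47 rad/s.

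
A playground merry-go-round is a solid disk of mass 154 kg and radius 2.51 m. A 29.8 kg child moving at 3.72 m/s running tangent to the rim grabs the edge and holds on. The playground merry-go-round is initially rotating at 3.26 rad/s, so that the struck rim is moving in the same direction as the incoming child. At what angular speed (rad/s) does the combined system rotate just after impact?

The axle reaction passes through the axle and exerts no torque about it; angular momentum about the axle is conserved through the impact.
I_p = ½(154)(2.51)² = 485.1 kg·m². Taking the sense of the child's angular momentum as positive, L_{child} = m v R = (29.8)(3.72)(2.51) = 278.2 kg·m²/s.
L_i = +I_p ω_p + m v R = +(485.1)(3.26) + 278.2 = 1860 kg·m²/s.
After sticking, I_f = I_p + m R² = 485.1 + (29.8)(2.51)² = 672.9 kg·m².
ω_f = L_i / I_f = 1860 / 672.9 = 2.764 rad/s.

|ω_f| ≈ 2.76 rad/s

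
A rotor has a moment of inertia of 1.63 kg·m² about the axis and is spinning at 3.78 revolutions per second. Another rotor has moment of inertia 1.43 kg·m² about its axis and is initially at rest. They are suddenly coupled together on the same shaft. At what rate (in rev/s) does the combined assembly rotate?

No external torque acts about the common axis, so total angular momentum is conserved.
Taking A's sense as positive: L = (1.630)(3.78) = 6.161 kg·m²·rev/s.
Combined I = 1.630 + 1.430 = 3.060 kg·m².
ω_f = L / I = 6.161 / 3.060 = 2.014 rev/s.

|ω_f| ≈ 2.01 rev/s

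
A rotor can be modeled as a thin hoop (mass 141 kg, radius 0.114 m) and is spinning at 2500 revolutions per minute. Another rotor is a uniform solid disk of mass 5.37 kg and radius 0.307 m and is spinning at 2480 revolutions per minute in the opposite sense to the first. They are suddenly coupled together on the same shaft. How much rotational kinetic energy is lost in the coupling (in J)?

ΔKE lost ≈ 30200 J

No external torque acts about the common axis, so total angular momentum is conserved.
Moments of inertia: I_A = (141)(0.114)² = 1.832 kg·m²; I_B = ½(5.37)(0.307)² = 0.2531 kg·m².
Taking A's sense as positive: L = (1.832)(2500) − (0.2531)(2480) = 3954 kg·m²·rpm.
Combined I = 1.832 + 0.2531 = 2.085 kg·m².
ω_f = L / I = 3954 / 2.085 = 1896 rpm.
KE_i = ½ΣIω² = 71330 J; KE_f = ½(2.085)(198.5)² = 41090 J.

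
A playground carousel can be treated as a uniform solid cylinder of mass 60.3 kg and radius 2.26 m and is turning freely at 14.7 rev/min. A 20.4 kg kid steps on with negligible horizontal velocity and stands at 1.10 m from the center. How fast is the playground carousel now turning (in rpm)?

ω_f ≈ 12.7 rpm

The added mass arrives with no angular momentum about the center, and any external torque about the center is negligible, so the system's angular momentum is conserved.
I_p = ½(60.3)(2.26)² = 154.0 kg·m².
Added inertia Σmr² = (20.4)(1.10)² = 24.68 kg·m²; I_f = 154.0 + 24.68 = 178.7 kg·m².
ω_f = I_p ω_i / I_f = (154.0)(14.7) / 178.7 = 12.67 rpm.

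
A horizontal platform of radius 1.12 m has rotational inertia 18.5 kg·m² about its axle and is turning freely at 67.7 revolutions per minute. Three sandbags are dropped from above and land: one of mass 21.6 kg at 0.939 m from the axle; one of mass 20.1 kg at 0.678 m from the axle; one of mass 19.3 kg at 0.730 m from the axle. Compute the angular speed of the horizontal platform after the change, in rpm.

ω_f ≈ 21.9 rpm

No external torque acts about the axle; L_before = L_after.
Added inertia Σmr² = (21.6)(0.939)² + (20.1)(0.678)² + (19.3)(0.730)² = 38.57 kg·m²; I_f = 18.50 + 38.57 = 57.07 kg·m².
ω_f = I_p ω_i / I_f = (18.50)(67.7) / 57.07 = 21.95 rpm.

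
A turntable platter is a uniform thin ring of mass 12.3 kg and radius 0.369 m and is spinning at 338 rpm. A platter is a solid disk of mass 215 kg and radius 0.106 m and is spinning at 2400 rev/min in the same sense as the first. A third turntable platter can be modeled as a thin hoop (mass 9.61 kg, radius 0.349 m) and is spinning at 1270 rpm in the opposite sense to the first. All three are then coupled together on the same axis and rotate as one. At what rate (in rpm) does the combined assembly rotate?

|ω_f| ≈ 488 rpm

The coupling torques are internal; angular momentum about the shared axis is conserved.
Moments of inertia: I_A = (12.3)(0.369)² = 1.675 kg·m²; I_B = ½(215)(0.106)² = 1.208 kg·m²; I_C = (9.61)(0.349)² = 1.171 kg·m².
Taking A's sense as positive: L = (1.675)(338) + (1.208)(2400) − (1.171)(1270) = 1978 kg·m²·rpm.
Combined I = 1.675 + 1.208 + 1.171 = 4.053 kg·m².
ω_f = L / I = 1978 / 4.053 = 488.1 rpm.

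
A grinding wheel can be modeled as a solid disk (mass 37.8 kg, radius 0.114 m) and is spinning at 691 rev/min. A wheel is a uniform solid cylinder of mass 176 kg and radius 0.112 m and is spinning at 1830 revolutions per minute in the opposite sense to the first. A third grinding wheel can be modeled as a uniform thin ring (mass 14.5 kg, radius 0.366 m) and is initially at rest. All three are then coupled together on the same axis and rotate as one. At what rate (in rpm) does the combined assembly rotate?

The coupling torques are internal; angular momentum about the shared axis is conserved.
Moments of inertia: I_A = ½(37.8)(0.114)² = 0.2456 kg·m²; I_B = ½(176)(0.112)² = 1.104 kg·m²; I_C = (14.5)(0.366)² = 1.942 kg·m².
Taking A's sense as positive: L = (0.2456)(691) − (1.104)(1830) = -1850 kg·m²·rpm.
Combined I = 0.2456 + 1.104 + 1.942 = 3.292 kg·m².
ω_f = L / I = -1850 / 3.292 = -562.1 rpm.

|ω_f| ≈ 562 rpm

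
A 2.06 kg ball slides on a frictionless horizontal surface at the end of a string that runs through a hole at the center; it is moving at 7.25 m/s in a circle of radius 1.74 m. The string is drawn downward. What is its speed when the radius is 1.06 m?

The only horizontal force on the mass is along the cord (radial), so it exerts no torque about the hole and angular momentum m v r is conserved.
v₂ = v₁ r₁ / r₂ = (7.25)(1.74) / (1.06) = 11.90 m/s.

v₂ ≈ 11.9 m/s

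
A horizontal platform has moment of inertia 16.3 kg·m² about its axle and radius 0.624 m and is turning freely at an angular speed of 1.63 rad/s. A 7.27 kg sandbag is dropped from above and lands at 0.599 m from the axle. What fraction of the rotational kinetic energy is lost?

fraction ≈ 0.138

The added mass arrives with no angular momentum about the axle, and any external torque about the axle is negligible, so the system's angular momentum is conserved.
Added inertia Σmr² = (7.27)(0.599)² = 2.608 kg·m²; I_f = 16.30 + 2.608 = 18.91 kg·m².
ω_f = I_p ω_i / I_f = (16.30)(1.63) / 18.91 = 1.405 rad/s.
KE_i = ½(16.30)(1.630 rad/s)² = 21.65 J; KE_f = ½(18.91)(1.405)² = 18.67 J.
Fraction lost = 0.1380.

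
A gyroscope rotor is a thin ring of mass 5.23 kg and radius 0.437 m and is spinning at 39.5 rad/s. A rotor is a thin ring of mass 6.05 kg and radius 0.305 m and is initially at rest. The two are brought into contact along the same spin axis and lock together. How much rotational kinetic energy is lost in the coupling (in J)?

ΔKE lost ≈ 281 J

No external torque acts about the common axis, so total angular momentum is conserved.
Moments of inertia: I_A = (5.23)(0.437)² = 0.9988 kg·m²; I_B = (6.05)(0.305)² = 0.5628 kg·m².
Taking A's sense as positive: L = (0.9988)(39.5) = 39.45 kg·m²·rad/s.
Combined I = 0.9988 + 0.5628 = 1.562 kg·m².
ω_f = L / I = 39.45 / 1.562 = 25.26 rad/s.
KE_i = ½ΣIω² = 779.2 J; KE_f = ½(1.562)(25.26)² = 498.3 J.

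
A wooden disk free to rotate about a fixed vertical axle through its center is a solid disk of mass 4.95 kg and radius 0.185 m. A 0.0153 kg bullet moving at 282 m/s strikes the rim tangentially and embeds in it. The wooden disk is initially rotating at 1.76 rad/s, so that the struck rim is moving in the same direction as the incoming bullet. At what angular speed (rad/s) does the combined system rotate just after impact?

The axle reaction passes through the axle and exerts no torque about it; angular momentum about the axle is conserved through the impact.
I_p = ½(4.95)(0.185)² = 0.08471 kg·m². Taking the sense of the bullet's angular momentum as positive, L_{bullet} = m v R = (0.0153)(282)(0.185) = 0.7982 kg·m²/s.
L_i = +I_p ω_p + m v R = +(0.08471)(1.76) + 0.7982 = 0.9473 kg·m²/s.
After sticking, I_f = I_p + m R² = 0.08471 + (0.0153)(0.185)² = 0.08523 kg·m².
ω_f = L_i / I_f = 0.9473 / 0.08523 = 11.11 rad/s.

|ω_f| ≈ 11.1 rad/s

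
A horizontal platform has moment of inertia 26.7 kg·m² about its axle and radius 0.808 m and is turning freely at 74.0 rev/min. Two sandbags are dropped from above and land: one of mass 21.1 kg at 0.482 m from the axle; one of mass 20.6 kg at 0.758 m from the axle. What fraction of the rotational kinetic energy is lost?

fraction ≈ 0.385

No external torque acts about the axle; L_before = L_after.
Added inertia Σmr² = (21.1)(0.482)² + (20.6)(0.758)² = 16.74 kg·m²; I_f = 26.70 + 16.74 = 43.44 kg·m².
ω_f = I_p ω_i / I_f = (26.70)(74.0) / 43.44 = 45.49 rpm.
KE_i = ½(26.70)(7.749 rad/s)² = 801.7 J; KE_f = ½(43.44)(4.763)² = 492.8 J.
Fraction lost = 0.3853.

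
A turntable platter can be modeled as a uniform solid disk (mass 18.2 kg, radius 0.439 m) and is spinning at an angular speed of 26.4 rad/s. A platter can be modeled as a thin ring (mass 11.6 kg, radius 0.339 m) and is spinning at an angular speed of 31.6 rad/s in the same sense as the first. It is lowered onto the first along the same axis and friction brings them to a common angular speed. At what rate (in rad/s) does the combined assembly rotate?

|ω_f| ≈ 28.6 rad/s

The coupling torques are internal; angular momentum about the shared axis is conserved.
Moments of inertia: I_A = ½(18.2)(0.439)² = 1.754 kg·m²; I_B = (11.6)(0.339)² = 1.333 kg·m².
Taking A's sense as positive: L = (1.754)(26.4) + (1.333)(31.6) = 88.42 kg·m²·rad/s.
Combined I = 1.754 + 1.333 = 3.087 kg·m².
ω_f = L / I = 88.42 / 3.087 = 28.65 rad/s.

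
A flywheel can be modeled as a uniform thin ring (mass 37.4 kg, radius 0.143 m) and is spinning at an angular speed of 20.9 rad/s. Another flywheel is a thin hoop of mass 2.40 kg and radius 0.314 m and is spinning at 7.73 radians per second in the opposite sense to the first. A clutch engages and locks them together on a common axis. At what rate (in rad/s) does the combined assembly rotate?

|ω_f| ≈ 14.1 rad/s

No external torque acts about the common axis, so total angular momentum is conserved.
Moments of inertia: I_A = (37.4)(0.143)² = 0.7648 kg·m²; I_B = (2.40)(0.314)² = 0.2366 kg·m².
Taking A's sense as positive: L = (0.7648)(20.9) − (0.2366)(7.73) = 14.16 kg·m²·rad/s.
Combined I = 0.7648 + 0.2366 = 1.001 kg·m².
ω_f = L / I = 14.16 / 1.001 = 14.13 rad/s.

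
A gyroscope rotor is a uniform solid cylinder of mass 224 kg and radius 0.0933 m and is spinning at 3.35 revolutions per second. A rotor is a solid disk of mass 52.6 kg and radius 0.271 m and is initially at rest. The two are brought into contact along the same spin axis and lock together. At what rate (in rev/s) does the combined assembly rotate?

The coupling torques are internal; angular momentum about the shared axis is conserved.
Moments of inertia: I_A = ½(224)(0.0933)² = 0.9749 kg·m²; I_B = ½(52.6)(0.271)² = 1.931 kg·m².
Taking A's sense as positive: L = (0.9749)(3.35) = 3.266 kg·m²·rev/s.
Combined I = 0.9749 + 1.931 = 2.906 kg·m².
ω_f = L / I = 3.266 / 2.906 = 1.124 rev/s.

|ω_f| ≈ 1.12 rev/s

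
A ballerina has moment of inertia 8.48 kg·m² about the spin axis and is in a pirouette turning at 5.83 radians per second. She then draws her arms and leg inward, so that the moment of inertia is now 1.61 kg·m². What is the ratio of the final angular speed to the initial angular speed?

Angular momentum about the spin axis is conserved since the torque about it is zero.
ω₂/ω₁ = I₁/I₂ = 8.480 / 1.610 = 5.267.

ω₂/ω₁ ≈ 5.27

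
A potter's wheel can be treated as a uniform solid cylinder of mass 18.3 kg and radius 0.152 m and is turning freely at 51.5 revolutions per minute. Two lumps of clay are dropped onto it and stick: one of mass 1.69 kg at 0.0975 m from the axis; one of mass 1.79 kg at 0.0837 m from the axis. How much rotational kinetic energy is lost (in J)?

energy lost ≈ 0.366 J

The added mass arrives with no angular momentum about the axis, and any external torque about the axis is negligible, so the system's angular momentum is conserved.
I_p = ½(18.3)(0.152)² = 0.2114 kg·m².
Added inertia Σmr² = (1.69)(0.0975)² + (1.79)(0.0837)² = 0.02861 kg·m²; I_f = 0.2114 + 0.02861 = 0.2400 kg·m².
ω_f = I_p ω_i / I_f = (0.2114)(51.5) / 0.2400 = 45.36 rpm.
KE_i = ½(0.2114)(5.393 rad/s)² = 3.074 J; KE_f = ½(0.2400)(4.750)² = 2.708 J.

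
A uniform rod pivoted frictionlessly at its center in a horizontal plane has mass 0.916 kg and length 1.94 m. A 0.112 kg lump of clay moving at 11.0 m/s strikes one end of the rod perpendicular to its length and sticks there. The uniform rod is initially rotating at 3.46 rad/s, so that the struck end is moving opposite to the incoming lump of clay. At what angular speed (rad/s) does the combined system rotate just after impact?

About the pivot the impulsive forces during the collision are internal, so angular momentum about that axis is conserved.
I_p = (1/12)(0.916)(1.94)² = 0.2873 kg·m². Taking the sense of the lump of clay's angular momentum as positive, L_{lump} = m v R = (0.112)(11.0)(1.94/2) = 1.195 kg·m²/s.
L_i = −I_p ω_p + m v R = −(0.2873)(3.46) + 1.195 = 0.2010 kg·m²/s.
After sticking, I_f = I_p + m R² = 0.2873 + (0.112)(1.94/2)² = 0.3927 kg·m².
ω_f = L_i / I_f = 0.2010 / 0.3927 = 0.5119 rad/s.

|ω_f| ≈ 0.512 rad/s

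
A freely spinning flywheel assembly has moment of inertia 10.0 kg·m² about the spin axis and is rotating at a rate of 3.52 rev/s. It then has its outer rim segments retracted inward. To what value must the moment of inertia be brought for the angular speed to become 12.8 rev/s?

I₂ ≈ 2.75 kg·m²

Angular momentum about the spin axis is conserved since the torque about it is zero.
I₂ = I₁ω₁ / ω₂ = (10.0)(3.52) / (12.8) = 2.750 kg·m².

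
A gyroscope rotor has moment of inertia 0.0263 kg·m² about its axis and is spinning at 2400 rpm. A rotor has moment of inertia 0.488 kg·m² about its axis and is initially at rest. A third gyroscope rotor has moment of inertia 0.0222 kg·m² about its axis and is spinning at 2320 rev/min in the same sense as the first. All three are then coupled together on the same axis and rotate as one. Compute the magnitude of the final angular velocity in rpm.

|ω_f| ≈ 214 rpm

The coupling torques are internal; angular momentum about the shared axis is conserved.
Taking A's sense as positive: L = (0.02630)(2400) + (0.02220)(2320) = 114.6 kg·m²·rpm.
Combined I = 0.02630 + 0.4880 + 0.02220 = 0.5365 kg·m².
ω_f = L / I = 114.6 / 0.5365 = 213.7 rpm.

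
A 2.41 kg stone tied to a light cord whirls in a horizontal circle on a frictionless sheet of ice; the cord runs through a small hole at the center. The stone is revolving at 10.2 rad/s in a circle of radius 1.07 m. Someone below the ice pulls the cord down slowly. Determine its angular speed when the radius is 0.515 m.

No torque about the axis ⇒ m r₁² ω₁ = m r₂² ω₂.
ω₂ = ω₁ (r₁/r₂)² = (10.2)(1.07/0.515)² = 44.03 rad/s.

ω₂ ≈ 44.0 rad/s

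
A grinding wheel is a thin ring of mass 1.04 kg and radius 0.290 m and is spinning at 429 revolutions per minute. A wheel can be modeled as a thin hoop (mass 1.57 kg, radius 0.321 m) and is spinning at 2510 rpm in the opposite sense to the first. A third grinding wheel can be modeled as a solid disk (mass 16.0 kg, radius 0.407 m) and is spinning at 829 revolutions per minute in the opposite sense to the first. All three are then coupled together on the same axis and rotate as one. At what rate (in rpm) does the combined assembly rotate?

|ω_f| ≈ 932 rpm

The coupling torques are internal; angular momentum about the shared axis is conserved.
Moments of inertia: I_A = (1.04)(0.290)² = 0.08746 kg·m²; I_B = (1.57)(0.321)² = 0.1618 kg·m²; I_C = ½(16.0)(0.407)² = 1.325 kg·m².
Taking A's sense as positive: L = (0.08746)(429) − (0.1618)(2510) − (1.325)(829) = -1467 kg·m²·rpm.
Combined I = 0.08746 + 0.1618 + 1.325 = 1.574 kg·m².
ω_f = L / I = -1467 / 1.574 = -931.8 rpm.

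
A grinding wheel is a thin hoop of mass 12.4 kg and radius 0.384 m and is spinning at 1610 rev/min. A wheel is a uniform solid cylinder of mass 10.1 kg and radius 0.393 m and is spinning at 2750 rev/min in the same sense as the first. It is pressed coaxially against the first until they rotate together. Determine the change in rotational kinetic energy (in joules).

ΔKE ≈ -3900 J

The coupling torques are internal; angular momentum about the shared axis is conserved.
Moments of inertia: I_A = (12.4)(0.384)² = 1.828 kg·m²; I_B = ½(10.1)(0.393)² = 0.7800 kg·m².
Taking A's sense as positive: L = (1.828)(1610) + (0.7800)(2750) = 5089 kg·m²·rpm.
Combined I = 1.828 + 0.7800 = 2.608 kg·m².
ω_f = L / I = 5089 / 2.608 = 1951 rpm.
KE_i = ½ΣIω² = 58330 J; KE_f = ½(2.608)(204.3)² = 54430 J.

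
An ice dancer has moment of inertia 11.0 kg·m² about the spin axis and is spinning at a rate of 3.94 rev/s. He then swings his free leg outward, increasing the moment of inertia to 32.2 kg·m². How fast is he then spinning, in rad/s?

ω₂ ≈ 8.46 rad/s

With no external torque about the axis, L is conserved: I₁ω₁ = I₂ω₂.
ω₂ = I₁ω₁ / I₂ = (11.00)(3.94 rev/s) / (32.20) = 1.346 rev/s = 8.457 rad/s.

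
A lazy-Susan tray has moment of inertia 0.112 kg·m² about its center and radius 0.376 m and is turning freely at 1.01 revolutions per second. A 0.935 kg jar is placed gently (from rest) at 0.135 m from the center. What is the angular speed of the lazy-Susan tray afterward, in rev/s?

ω_f ≈ 0.877 rev/s

The added mass arrives with no angular momentum about the center, and any external torque about the center is negligible, so the system's angular momentum is conserved.
Added inertia Σmr² = (0.935)(0.135)² = 0.01704 kg·m²; I_f = 0.1120 + 0.01704 = 0.1290 kg·m².
ω_f = I_p ω_i / I_f = (0.1120)(1.01) / 0.1290 = 0.8766 rev/s.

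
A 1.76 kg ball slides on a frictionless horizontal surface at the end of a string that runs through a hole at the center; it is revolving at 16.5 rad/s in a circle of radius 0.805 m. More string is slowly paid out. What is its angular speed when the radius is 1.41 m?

ω₂ ≈ 5.38 rad/s

The constraining force is radial, so m r² ω about the center is conserved.
ω₂ = ω₁ (r₁/r₂)² = (16.5)(0.805/1.41)² = 5.378 rad/s.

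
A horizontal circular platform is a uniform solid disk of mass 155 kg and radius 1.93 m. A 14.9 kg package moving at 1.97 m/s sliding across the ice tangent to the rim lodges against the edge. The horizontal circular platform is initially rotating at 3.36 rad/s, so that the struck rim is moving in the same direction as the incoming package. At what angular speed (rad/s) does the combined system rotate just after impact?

About the central axle the impulsive forces during the collision are internal, so angular momentum about that axis is conserved.
I_p = ½(155)(1.93)² = 288.7 kg·m². Taking the sense of the package's angular momentum as positive, L_{package} = m v R = (14.9)(1.97)(1.93) = 56.65 kg·m²/s.
L_i = +I_p ω_p + m v R = +(288.7)(3.36) + 56.65 = 1027 kg·m²/s.
After sticking, I_f = I_p + m R² = 288.7 + (14.9)(1.93)² = 344.2 kg·m².
ω_f = L_i / I_f = 1027 / 344.2 = 2.983 rad/s.

|ω_f| ≈ 2.98 rad/s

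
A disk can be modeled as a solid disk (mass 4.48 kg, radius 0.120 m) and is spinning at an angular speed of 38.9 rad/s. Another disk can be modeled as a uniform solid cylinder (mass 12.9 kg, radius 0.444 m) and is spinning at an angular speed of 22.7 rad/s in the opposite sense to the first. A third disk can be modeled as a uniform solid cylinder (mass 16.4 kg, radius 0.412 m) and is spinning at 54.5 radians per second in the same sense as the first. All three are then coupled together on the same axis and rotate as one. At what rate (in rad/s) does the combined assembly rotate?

|ω_f| ≈ 17.9 rad/s

No external torque acts about the common axis, so total angular momentum is conserved.
Moments of inertia: I_A = ½(4.48)(0.120)² = 0.03226 kg·m²; I_B = ½(12.9)(0.444)² = 1.272 kg·m²; I_C = ½(16.4)(0.412)² = 1.392 kg·m².
Taking A's sense as positive: L = (0.03226)(38.9) − (1.272)(22.7) + (1.392)(54.5) = 48.25 kg·m²·rad/s.
Combined I = 0.03226 + 1.272 + 1.392 = 2.696 kg·m².
ω_f = L / I = 48.25 / 2.696 = 17.90 rad/s.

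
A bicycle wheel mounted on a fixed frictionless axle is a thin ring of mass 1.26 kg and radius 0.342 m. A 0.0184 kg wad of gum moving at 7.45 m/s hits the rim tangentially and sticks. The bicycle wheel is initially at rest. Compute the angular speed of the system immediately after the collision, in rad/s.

|ω_f| ≈ 0.314 rad/s

The axle reaction passes through the axle and exerts no torque about it; angular momentum about the axle is conserved through the impact.
I_p = (1.26)(0.342)² = 0.1474 kg·m². Taking the sense of the wad of gum's angular momentum as positive, L_{wad} = m v R = (0.0184)(7.45)(0.342) = 0.04688 kg·m²/s.
L_i = 0 + 0.04688 = 0.04688 kg·m²/s.
After sticking, I_f = I_p + m R² = 0.1474 + (0.0184)(0.342)² = 0.1495 kg·m².
ω_f = L_i / I_f = 0.04688 / 0.1495 = 0.3135 rad/s.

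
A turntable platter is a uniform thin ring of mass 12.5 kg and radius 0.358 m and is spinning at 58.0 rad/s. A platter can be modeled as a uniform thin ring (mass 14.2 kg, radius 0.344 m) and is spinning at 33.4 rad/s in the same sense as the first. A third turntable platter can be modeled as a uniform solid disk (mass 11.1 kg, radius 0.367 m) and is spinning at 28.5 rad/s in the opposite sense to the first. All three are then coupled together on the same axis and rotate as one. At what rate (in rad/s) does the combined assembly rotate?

No external torque acts about the common axis, so total angular momentum is conserved.
Moments of inertia: I_A = (12.5)(0.358)² = 1.602 kg·m²; I_B = (14.2)(0.344)² = 1.680 kg·m²; I_C = ½(11.1)(0.367)² = 0.7475 kg·m².
Taking A's sense as positive: L = (1.602)(58.0) + (1.680)(33.4) − (0.7475)(28.5) = 127.7 kg·m²·rad/s.
Combined I = 1.602 + 1.680 + 0.7475 = 4.030 kg·m².
ω_f = L / I = 127.7 / 4.030 = 31.70 rad/s.

|ω_f| ≈ 31.7 rad/s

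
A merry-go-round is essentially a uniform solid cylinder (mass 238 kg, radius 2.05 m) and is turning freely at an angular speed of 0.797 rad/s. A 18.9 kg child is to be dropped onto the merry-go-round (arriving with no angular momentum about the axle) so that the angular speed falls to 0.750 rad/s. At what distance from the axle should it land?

The added mass arrives with no angular momentum about the axle, and any external torque about the axle is negligible, so the system's angular momentum is conserved.
I_p = ½(238)(2.05)² = 500.1 kg·m².
I_p ω_i = (I_p + m r²) ω_f ⇒ m r² = I_p(ω_i/ω_f − 1) = 500.1(0.797/0.750 − 1) = 31.34 kg·m².
r = √(31.34/18.9) = 1.288 m.

r ≈ 1.29 m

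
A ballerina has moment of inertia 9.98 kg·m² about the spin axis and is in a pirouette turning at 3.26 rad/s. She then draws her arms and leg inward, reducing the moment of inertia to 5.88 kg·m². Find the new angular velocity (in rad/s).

Angular momentum about the spin axis is conserved since the torque about it is zero.
ω₂ = I₁ω₁ / I₂ = (9.980)(3.26 rad/s) / (5.880) = 5.533 rad/s.

ω₂ ≈ 5.53 rad/s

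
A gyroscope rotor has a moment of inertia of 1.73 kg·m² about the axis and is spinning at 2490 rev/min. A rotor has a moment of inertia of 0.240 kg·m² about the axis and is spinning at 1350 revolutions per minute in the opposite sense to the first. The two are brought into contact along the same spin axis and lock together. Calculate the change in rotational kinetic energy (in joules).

ΔKE ≈ -17000 J

The coupling torques are internal; angular momentum about the shared axis is conserved.
Taking A's sense as positive: L = (1.730)(2490) − (0.2400)(1350) = 3984 kg·m²·rpm.
Combined I = 1.730 + 0.2400 = 1.970 kg·m².
ω_f = L / I = 3984 / 1.970 = 2022 rpm.
KE_i = ½ΣIω² = 61210 J; KE_f = ½(1.970)(211.8)² = 44170 J.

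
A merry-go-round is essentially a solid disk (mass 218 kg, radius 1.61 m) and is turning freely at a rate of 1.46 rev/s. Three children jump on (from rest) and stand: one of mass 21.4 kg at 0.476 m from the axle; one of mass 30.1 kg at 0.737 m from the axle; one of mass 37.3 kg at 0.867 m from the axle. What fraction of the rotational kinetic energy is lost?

The added mass arrives with no angular momentum about the axle, and any external torque about the axle is negligible, so the system's angular momentum is conserved.
I_p = ½(218)(1.61)² = 282.5 kg·m².
Added inertia Σmr² = (21.4)(0.476)² + (30.1)(0.737)² + (37.3)(0.867)² = 49.24 kg·m²; I_f = 282.5 + 49.24 = 331.8 kg·m².
ω_f = I_p ω_i / I_f = (282.5)(1.46) / 331.8 = 1.243 rev/s.
KE_i = ½(282.5)(9.173 rad/s)² = 11890 J; KE_f = ½(331.8)(7.812)² = 10120 J.
Fraction lost = 0.1484.

fraction ≈ 0.148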